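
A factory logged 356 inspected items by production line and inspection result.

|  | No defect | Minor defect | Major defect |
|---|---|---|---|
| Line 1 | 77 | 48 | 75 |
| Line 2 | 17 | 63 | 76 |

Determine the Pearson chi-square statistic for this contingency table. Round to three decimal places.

35.435

Row totals: 200, 156. Column totals: 94, 111, 151. Grand total N = 356.
Expected counts (row total × column total / N):
  Line 1, No defect: 200×94/356 = 52.8090
  Line 1, Minor defect: 200×111/356 = 62.3596
  Line 1, Major defect: 200×151/356 = 84.8315
  Line 2, No defect: 156×94/356 = 41.1910
  Line 2, Minor defect: 156×111/356 = 48.6404
  Line 2, Major defect: 156×151/356 = 66.1685
Contributions (O − E)²/E:
  (77 − 52.8090)²/52.8090 = 11.0815
  (48 − 62.3596)²/62.3596 = 3.3066
  (75 − 84.8315)²/84.8315 = 1.1394
  (17 − 41.1910)²/41.1910 = 14.2071
  (63 − 48.6404)²/48.6404 = 4.2392
  (76 − 66.1685)²/66.1685 = 1.4608
χ² = 11.0815 + 3.3066 + 1.1394 + 14.2071 + 4.2392 + 1.4608 = 35.435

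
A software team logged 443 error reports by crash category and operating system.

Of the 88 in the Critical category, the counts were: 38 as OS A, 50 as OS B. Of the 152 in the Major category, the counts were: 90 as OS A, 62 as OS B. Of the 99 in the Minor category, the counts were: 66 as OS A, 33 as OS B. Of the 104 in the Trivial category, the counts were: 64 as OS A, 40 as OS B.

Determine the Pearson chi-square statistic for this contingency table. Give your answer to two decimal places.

Row totals: 88, 152, 99, 104. Column totals: 258, 185. Grand total N = 443.
Expected counts (row total × column total / N):
  Critical, OS A: 88×258/443 = 51.251
  Critical, OS B: 88×185/443 = 36.749
  Major, OS A: 152×258/443 = 88.524
  Major, OS B: 152×185/443 = 63.476
  Minor, OS A: 99×258/443 = 57.657
  Minor, OS B: 99×185/443 = 41.343
  Trivial, OS A: 104×258/443 = 60.569
  Trivial, OS B: 104×185/443 = 43.431
Contributions (O − E)²/E:
  (38 − 51.251)²/51.251 = 3.4261
  (50 − 36.749)²/36.749 = 4.7781
  (90 − 88.524)²/88.524 = 0.0246
  (62 − 63.476)²/63.476 = 0.0343
  (66 − 57.657)²/57.657 = 1.2072
  (33 − 41.343)²/41.343 = 1.6836
  (64 − 60.569)²/60.569 = 0.1944
  (40 − 43.431)²/43.431 = 0.2710
χ² = 3.4261 + 4.7781 + 0.0246 + 0.0343 + 1.2072 + 1.6836 + 0.1944 + 0.2710 = 11.62

11.62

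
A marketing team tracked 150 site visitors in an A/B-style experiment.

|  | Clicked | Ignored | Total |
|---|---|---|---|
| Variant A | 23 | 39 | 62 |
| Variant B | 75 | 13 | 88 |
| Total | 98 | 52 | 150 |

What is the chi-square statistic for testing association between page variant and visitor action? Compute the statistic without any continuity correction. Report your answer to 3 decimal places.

37.203

Grand total N = 150.
Expected counts (row total × column total / N):
  Variant A, Clicked: 62×98/150 = 40.50667
  Variant A, Ignored: 62×52/150 = 21.49333
  Variant B, Clicked: 88×98/150 = 57.49333
  Variant B, Ignored: 88×52/150 = 30.50667
Contributions (O − E)²/E:
  (23 − 40.50667)²/40.50667 = 7.5662
  (39 − 21.49333)²/21.49333 = 14.2595
  (75 − 57.49333)²/57.49333 = 5.3308
  (13 − 30.50667)²/30.50667 = 10.0464
χ² = 7.5662 + 14.2595 + 5.3308 + 10.0464 = 37.203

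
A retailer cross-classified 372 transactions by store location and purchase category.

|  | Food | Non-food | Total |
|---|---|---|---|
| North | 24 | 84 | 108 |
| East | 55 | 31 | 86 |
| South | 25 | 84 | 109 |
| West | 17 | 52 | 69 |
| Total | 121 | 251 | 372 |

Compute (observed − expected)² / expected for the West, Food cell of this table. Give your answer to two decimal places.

1.32

Row total (West) = 69; column total (Food) = 121; N = 372.
Expected count E = 69 × 121 / 372 = 22.444.
Contribution = (O − E)²/E = (17 − 22.444)² / 22.444 = 1.32.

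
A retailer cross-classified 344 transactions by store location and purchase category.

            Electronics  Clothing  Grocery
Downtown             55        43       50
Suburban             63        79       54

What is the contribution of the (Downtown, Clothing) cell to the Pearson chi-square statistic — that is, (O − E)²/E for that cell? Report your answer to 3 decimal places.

1.715

Row total (Downtown) = 148; column total (Clothing) = 122; N = 344.
Expected count E = 148 × 122 / 344 = 52.4884.
Contribution = (O − E)²/E = (43 − 52.4884)² / 52.4884 = 1.715.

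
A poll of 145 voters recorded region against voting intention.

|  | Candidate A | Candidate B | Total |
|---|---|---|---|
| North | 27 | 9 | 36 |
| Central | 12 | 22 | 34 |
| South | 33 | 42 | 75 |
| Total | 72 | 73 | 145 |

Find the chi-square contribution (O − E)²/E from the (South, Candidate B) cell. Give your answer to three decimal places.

Row total (South) = 75; column total (Candidate B) = 73; N = 145.
Expected count E = 75 × 73 / 145 = 37.7586.
Contribution = (O − E)²/E = (42 − 37.7586)² / 37.7586 = 0.476.

0.476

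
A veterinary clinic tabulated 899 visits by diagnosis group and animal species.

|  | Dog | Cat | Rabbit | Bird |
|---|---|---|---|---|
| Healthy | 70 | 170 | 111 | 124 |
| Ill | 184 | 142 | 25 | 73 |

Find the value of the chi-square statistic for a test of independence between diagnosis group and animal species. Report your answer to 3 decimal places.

Row totals: 475, 424. Column totals: 254, 312, 136, 197. Grand total N = 899.
Expected counts (row total × column total / N):
  Healthy, Dog: 475×254/899 = 134.2047
  Healthy, Cat: 475×312/899 = 164.8498
  Healthy, Rabbit: 475×136/899 = 71.8576
  Healthy, Bird: 475×197/899 = 104.0879
  Ill, Dog: 424×254/899 = 119.7953
  Ill, Cat: 424×312/899 = 147.1502
  Ill, Rabbit: 424×136/899 = 64.1424
  Ill, Bird: 424×197/899 = 92.9121
Contributions (O − E)²/E:
  (70 − 134.2047)²/134.2047 = 30.7161
  (170 − 164.8498)²/164.8498 = 0.1609
  (111 − 71.8576)²/71.8576 = 21.3217
  (124 − 104.0879)²/104.0879 = 3.8092
  (184 − 119.7953)²/119.7953 = 34.4107
  (142 − 147.1502)²/147.1502 = 0.1803
  (25 − 64.1424)²/64.1424 = 23.8863
  (73 − 92.9121)²/92.9121 = 4.2674
χ² = 30.7161 + 0.1609 + 21.3217 + 3.8092 + 34.4107 + 0.1803 + 23.8863 + 4.2674 = 118.753

118.753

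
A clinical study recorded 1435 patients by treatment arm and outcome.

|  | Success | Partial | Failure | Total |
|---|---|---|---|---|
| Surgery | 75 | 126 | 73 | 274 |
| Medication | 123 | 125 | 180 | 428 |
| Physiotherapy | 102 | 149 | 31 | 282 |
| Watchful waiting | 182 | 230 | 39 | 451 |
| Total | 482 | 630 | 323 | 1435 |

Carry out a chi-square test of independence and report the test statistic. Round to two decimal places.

Grand total N = 1435.
Expected counts (row total × column total / N):
  Surgery, Success: 274×482/1435 = 92.033
  Surgery, Partial: 274×630/1435 = 120.293
  Surgery, Failure: 274×323/1435 = 61.674
  Medication, Success: 428×482/1435 = 143.760
  Medication, Partial: 428×630/1435 = 187.902
  Medication, Failure: 428×323/1435 = 96.337
  Physiotherapy, Success: 282×482/1435 = 94.721
  Physiotherapy, Partial: 282×630/1435 = 123.805
  Physiotherapy, Failure: 282×323/1435 = 63.475
  Watchful waiting, Success: 451×482/1435 = 151.486
  Watchful waiting, Partial: 451×630/1435 = 198.000
  Watchful waiting, Failure: 451×323/1435 = 101.514
Contributions (O − E)²/E:
  (75 − 92.033)²/92.033 = 3.1524
  (126 − 120.293)²/120.293 = 0.2708
  (73 − 61.674)²/61.674 = 2.0799
  (123 − 143.760)²/143.760 = 2.9979
  (125 − 187.902)²/187.902 = 21.0570
  (180 − 96.337)²/96.337 = 72.6564
  (102 − 94.721)²/94.721 = 0.5594
  (149 − 123.805)²/123.805 = 5.1273
  (31 − 63.475)²/63.475 = 16.6148
  (182 − 151.486)²/151.486 = 6.1465
  (230 − 198.000)²/198.000 = 5.1717
  (39 − 101.514)²/101.514 = 38.4972
χ² = 3.1524 + 0.2708 + 2.0799 + 2.9979 + 21.0570 + 72.6564 + 0.5594 + 5.1273 + 16.6148 + 6.1465 + 5.1717 + 38.4972 = 174.33

174.33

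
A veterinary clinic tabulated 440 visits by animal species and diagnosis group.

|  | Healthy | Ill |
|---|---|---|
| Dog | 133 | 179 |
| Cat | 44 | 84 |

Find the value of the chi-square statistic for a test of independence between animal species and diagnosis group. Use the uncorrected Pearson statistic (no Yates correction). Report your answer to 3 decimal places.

2.571

Row totals: 312, 128. Column totals: 177, 263. Grand total N = 440.
Expected counts (row total × column total / N):
  Dog, Healthy: 312×177/440 = 125.5091
  Dog, Ill: 312×263/440 = 186.4909
  Cat, Healthy: 128×177/440 = 51.4909
  Cat, Ill: 128×263/440 = 76.5091
Contributions (O − E)²/E:
  (133 − 125.5091)²/125.5091 = 0.4471
  (179 − 186.4909)²/186.4909 = 0.3009
  (44 − 51.4909)²/51.4909 = 1.0898
  (84 − 76.5091)²/76.5091 = 0.7334
χ² = 0.4471 + 0.3009 + 1.0898 + 0.7334 = 2.571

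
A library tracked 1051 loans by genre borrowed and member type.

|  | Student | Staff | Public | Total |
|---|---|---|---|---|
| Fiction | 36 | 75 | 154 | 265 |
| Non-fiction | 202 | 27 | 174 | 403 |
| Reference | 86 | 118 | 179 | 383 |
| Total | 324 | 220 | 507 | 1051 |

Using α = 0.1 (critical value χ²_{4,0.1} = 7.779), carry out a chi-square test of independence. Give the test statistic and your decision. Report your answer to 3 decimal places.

Grand total N = 1051.
Expected counts (row total × column total / N):
  Fiction, Student: 265×324/1051 = 81.6936
  Fiction, Staff: 265×220/1051 = 55.4710
  Fiction, Public: 265×507/1051 = 127.8354
  Non-fiction, Student: 403×324/1051 = 124.2360
  Non-fiction, Staff: 403×220/1051 = 84.3578
  Non-fiction, Public: 403×507/1051 = 194.4063
  Reference, Student: 383×324/1051 = 118.0704
  Reference, Staff: 383×220/1051 = 80.1713
  Reference, Public: 383×507/1051 = 184.7583
Contributions (O − E)²/E:
  (36 − 81.6936)²/81.6936 = 25.5578
  (75 − 55.4710)²/55.4710 = 6.8753
  (154 − 127.8354)²/127.8354 = 5.3552
  (202 − 124.2360)²/124.2360 = 48.6754
  (27 − 84.3578)²/84.3578 = 38.9996
  (174 − 194.4063)²/194.4063 = 2.1420
  (86 − 118.0704)²/118.0704 = 8.7110
  (118 − 80.1713)²/80.1713 = 17.8494
  (179 − 184.7583)²/184.7583 = 0.1795
χ² = 25.5578 + 6.8753 + 5.3552 + 48.6754 + 38.9996 + 2.1420 + 8.7110 + 17.8494 + 0.1795 = 154.345
df = (3−1)(3−1) = 4. Since 154.345 > 7.779, reject the null hypothesis of independence at α = 0.1.

154.345; reject H₀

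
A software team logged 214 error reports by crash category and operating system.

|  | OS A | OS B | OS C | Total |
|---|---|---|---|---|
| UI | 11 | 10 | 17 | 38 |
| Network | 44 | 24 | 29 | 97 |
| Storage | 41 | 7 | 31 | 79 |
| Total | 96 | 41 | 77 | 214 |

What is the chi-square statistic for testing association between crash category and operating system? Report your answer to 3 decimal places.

Grand total N = 214.
Expected counts (row total × column total / N):
  UI, OS A: 38×96/214 = 17.0467
  UI, OS B: 38×41/214 = 7.2804
  UI, OS C: 38×77/214 = 13.6729
  Network, OS A: 97×96/214 = 43.5140
  Network, OS B: 97×41/214 = 18.5841
  Network, OS C: 97×77/214 = 34.9019
  Storage, OS A: 79×96/214 = 35.4393
  Storage, OS B: 79×41/214 = 15.1355
  Storage, OS C: 79×77/214 = 28.4252
Contributions (O − E)²/E:
  (11 − 17.0467)²/17.0467 = 2.1448
  (10 − 7.2804)²/7.2804 = 1.0159
  (17 − 13.6729)²/13.6729 = 0.8096
  (44 − 43.5140)²/43.5140 = 0.0054
  (24 − 18.5841)²/18.5841 = 1.5783
  (29 − 34.9019)²/34.9019 = 0.9980
  (41 − 35.4393)²/35.4393 = 0.8725
  (7 − 15.1355)²/15.1355 = 4.3729
  (31 − 28.4252)²/28.4252 = 0.2332
χ² = 2.1448 + 1.0159 + 0.8096 + 0.0054 + 1.5783 + 0.9980 + 0.8725 + 4.3729 + 0.2332 = 12.031

12.031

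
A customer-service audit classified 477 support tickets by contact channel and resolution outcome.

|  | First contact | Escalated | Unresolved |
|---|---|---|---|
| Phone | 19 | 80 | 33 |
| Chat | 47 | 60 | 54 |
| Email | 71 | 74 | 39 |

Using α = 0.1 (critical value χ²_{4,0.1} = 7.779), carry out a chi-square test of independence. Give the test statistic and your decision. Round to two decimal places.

Row totals: 132, 161, 184. Column totals: 137, 214, 126. Grand total N = 477.
Expected counts (row total × column total / N):
  Phone, First contact: 132×137/477 = 37.912
  Phone, Escalated: 132×214/477 = 59.220
  Phone, Unresolved: 132×126/477 = 34.868
  Chat, First contact: 161×137/477 = 46.241
  Chat, Escalated: 161×214/477 = 72.231
  Chat, Unresolved: 161×126/477 = 42.528
  Email, First contact: 184×137/477 = 52.847
  Email, Escalated: 184×214/477 = 82.549
  Email, Unresolved: 184×126/477 = 48.604
Contributions (O − E)²/E:
  (19 − 37.912)²/37.912 = 9.4341
  (80 − 59.220)²/59.220 = 7.2916
  (33 − 34.868)²/34.868 = 0.1001
  (47 − 46.241)²/46.241 = 0.0125
  (60 − 72.231)²/72.231 = 2.0711
  (54 − 42.528)²/42.528 = 3.0946
  (71 − 52.847)²/52.847 = 6.2356
  (74 − 82.549)²/82.549 = 0.8854
  (39 − 48.604)²/48.604 = 1.8977
χ² = 9.4341 + 7.2916 + 0.1001 + 0.0125 + 2.0711 + 3.0946 + 6.2356 + 0.8854 + 1.8977 = 31.02
df = (3−1)(3−1) = 4. Since 31.02 > 7.779, reject the null hypothesis of independence at α = 0.1.

31.02; reject H₀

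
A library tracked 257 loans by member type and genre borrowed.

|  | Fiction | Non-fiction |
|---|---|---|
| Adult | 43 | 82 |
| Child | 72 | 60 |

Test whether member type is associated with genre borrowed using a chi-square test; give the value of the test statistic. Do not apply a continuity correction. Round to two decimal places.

Row totals: 125, 132. Column totals: 115, 142. Grand total N = 257.
Expected counts (row total × column total / N):
  Adult, Fiction: 125×115/257 = 55.934
  Adult, Non-fiction: 125×142/257 = 69.066
  Child, Fiction: 132×115/257 = 59.066
  Child, Non-fiction: 132×142/257 = 72.934
Contributions (O − E)²/E:
  (43 − 55.934)²/55.934 = 2.9908
  (82 − 69.066)²/69.066 = 2.4222
  (72 − 59.066)²/59.066 = 2.8322
  (60 − 72.934)²/72.934 = 2.2937
χ² = 2.9908 + 2.4222 + 2.8322 + 2.2937 = 10.54

10.54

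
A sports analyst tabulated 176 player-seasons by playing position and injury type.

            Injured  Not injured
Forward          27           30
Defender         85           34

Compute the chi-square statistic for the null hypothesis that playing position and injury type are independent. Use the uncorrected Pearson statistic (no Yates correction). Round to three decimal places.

9.641

Row totals: 57, 119. Column totals: 112, 64. Grand total N = 176.
Expected counts (row total × column total / N):
  Forward, Injured: 57×112/176 = 36.2727
  Forward, Not injured: 57×64/176 = 20.7273
  Defender, Injured: 119×112/176 = 75.7273
  Defender, Not injured: 119×64/176 = 43.2727
Contributions (O − E)²/E:
  (27 − 36.2727)²/36.2727 = 2.3705
  (30 − 20.7273)²/20.7273 = 4.1483
  (85 − 75.7273)²/75.7273 = 1.1354
  (34 − 43.2727)²/43.2727 = 1.9870
χ² = 2.3705 + 4.1483 + 1.1354 + 1.9870 = 9.641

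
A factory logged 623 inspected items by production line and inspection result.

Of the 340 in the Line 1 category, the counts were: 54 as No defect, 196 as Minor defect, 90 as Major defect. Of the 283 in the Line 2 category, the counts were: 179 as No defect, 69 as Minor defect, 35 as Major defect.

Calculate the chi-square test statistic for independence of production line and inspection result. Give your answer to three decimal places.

Row totals: 340, 283. Column totals: 233, 265, 125. Grand total N = 623.
Expected counts (row total × column total / N):
  Line 1, No defect: 340×233/623 = 127.15891
  Line 1, Minor defect: 340×265/623 = 144.62279
  Line 1, Major defect: 340×125/623 = 68.21830
  Line 2, No defect: 283×233/623 = 105.84109
  Line 2, Minor defect: 283×265/623 = 120.37721
  Line 2, Major defect: 283×125/623 = 56.78170
Contributions (O − E)²/E:
  (54 − 127.15891)²/127.15891 = 42.0908
  (196 − 144.62279)²/144.62279 = 18.2517
  (90 − 68.21830)²/68.21830 = 6.9548
  (179 − 105.84109)²/105.84109 = 50.5685
  (69 − 120.37721)²/120.37721 = 21.9279
  (35 − 56.78170)²/56.78170 = 8.3556
χ² = 42.0908 + 18.2517 + 6.9548 + 50.5685 + 21.9279 + 8.3556 = 148.149

148.149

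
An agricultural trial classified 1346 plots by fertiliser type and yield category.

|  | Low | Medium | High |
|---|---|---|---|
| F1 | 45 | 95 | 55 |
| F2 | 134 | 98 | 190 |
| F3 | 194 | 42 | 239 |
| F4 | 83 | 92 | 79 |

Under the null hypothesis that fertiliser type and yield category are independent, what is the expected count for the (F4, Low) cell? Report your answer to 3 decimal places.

Row total (F4) = 254; column total (Low) = 456; grand total N = 1346.
Expected count = (row total × column total) / N = 254 × 456 / 1346 = 86.051.

86.051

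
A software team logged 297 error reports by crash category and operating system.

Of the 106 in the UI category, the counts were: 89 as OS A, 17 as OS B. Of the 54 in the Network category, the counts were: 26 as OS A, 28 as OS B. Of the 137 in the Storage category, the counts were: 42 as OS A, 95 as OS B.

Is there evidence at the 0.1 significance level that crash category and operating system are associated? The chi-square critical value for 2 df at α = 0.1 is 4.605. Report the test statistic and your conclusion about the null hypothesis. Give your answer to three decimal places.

68.736; reject H₀

Row totals: 106, 54, 137. Column totals: 157, 140. Grand total N = 297.
Expected counts (row total × column total / N):
  UI, OS A: 106×157/297 = 56.03367
  UI, OS B: 106×140/297 = 49.96633
  Network, OS A: 54×157/297 = 28.54545
  Network, OS B: 54×140/297 = 25.45455
  Storage, OS A: 137×157/297 = 72.42088
  Storage, OS B: 137×140/297 = 64.57912
Contributions (O − E)²/E:
  (89 − 56.03367)²/56.03367 = 19.3951
  (17 − 49.96633)²/49.96633 = 21.7502
  (26 − 28.54545)²/28.54545 = 0.2270
  (28 − 25.45455)²/25.45455 = 0.2545
  (42 − 72.42088)²/72.42088 = 12.7785
  (95 − 64.57912)²/64.57912 = 14.3302
χ² = 19.3951 + 21.7502 + 0.2270 + 0.2545 + 12.7785 + 14.3302 = 68.736
df = (3−1)(2−1) = 2. Since 68.736 > 4.605, reject the null hypothesis of independence at α = 0.1.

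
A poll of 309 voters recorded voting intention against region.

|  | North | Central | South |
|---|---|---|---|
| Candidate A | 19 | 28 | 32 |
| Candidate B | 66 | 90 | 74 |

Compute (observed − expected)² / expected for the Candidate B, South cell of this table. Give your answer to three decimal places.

0.304

Row total (Candidate B) = 230; column total (South) = 106; N = 309.
Expected count E = 230 × 106 / 309 = 78.8997.
Contribution = (O − E)²/E = (74 − 78.8997)² / 78.8997 = 0.304.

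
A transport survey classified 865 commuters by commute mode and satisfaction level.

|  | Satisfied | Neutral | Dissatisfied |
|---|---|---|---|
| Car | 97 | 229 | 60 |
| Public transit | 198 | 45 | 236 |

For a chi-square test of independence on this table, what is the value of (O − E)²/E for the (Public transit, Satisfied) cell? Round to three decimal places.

Row total (Public transit) = 479; column total (Satisfied) = 295; N = 865.
Expected count E = 479 × 295 / 865 = 163.3584.
Contribution = (O − E)²/E = (198 − 163.3584)² / 163.3584 = 7.346.

7.346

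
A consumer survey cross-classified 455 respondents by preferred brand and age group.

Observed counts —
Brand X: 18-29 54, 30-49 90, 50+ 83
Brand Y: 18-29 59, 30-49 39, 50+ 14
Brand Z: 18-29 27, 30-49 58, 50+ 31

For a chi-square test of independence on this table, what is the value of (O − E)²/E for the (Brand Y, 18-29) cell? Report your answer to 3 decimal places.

17.473

Row total (Brand Y) = 112; column total (18-29) = 140; N = 455.
Expected count E = 112 × 140 / 455 = 34.4615.
Contribution = (O − E)²/E = (59 − 34.4615)² / 34.4615 = 17.473.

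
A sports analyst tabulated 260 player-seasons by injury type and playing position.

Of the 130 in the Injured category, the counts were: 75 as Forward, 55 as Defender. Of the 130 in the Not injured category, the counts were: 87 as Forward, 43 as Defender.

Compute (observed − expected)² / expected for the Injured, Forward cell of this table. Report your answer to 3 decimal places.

Row total (Injured) = 130; column total (Forward) = 162; N = 260.
Expected count E = 130 × 162 / 260 = 81.0000.
Contribution = (O − E)²/E = (75 − 81.0000)² / 81.0000 = 0.444.

0.444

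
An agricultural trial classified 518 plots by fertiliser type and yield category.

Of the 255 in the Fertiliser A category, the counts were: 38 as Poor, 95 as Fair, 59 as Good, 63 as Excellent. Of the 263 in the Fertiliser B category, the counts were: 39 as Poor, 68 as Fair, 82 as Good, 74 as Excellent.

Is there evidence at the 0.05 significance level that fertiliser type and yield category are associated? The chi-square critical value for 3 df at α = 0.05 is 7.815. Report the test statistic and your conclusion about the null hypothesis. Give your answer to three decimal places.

8.999; reject H₀

Row totals: 255, 263. Column totals: 77, 163, 141, 137. Grand total N = 518.
Expected counts (row total × column total / N):
  Fertiliser A, Poor: 255×77/518 = 37.9054
  Fertiliser A, Fair: 255×163/518 = 80.2413
  Fertiliser A, Good: 255×141/518 = 69.4112
  Fertiliser A, Excellent: 255×137/518 = 67.4421
  Fertiliser B, Poor: 263×77/518 = 39.0946
  Fertiliser B, Fair: 263×163/518 = 82.7587
  Fertiliser B, Good: 263×141/518 = 71.5888
  Fertiliser B, Excellent: 263×137/518 = 69.5579
Contributions (O − E)²/E:
  (38 − 37.9054)²/37.9054 = 0.0002
  (95 − 80.2413)²/80.2413 = 2.7146
  (59 − 69.4112)²/69.4112 = 1.5616
  (63 − 67.4421)²/67.4421 = 0.2926
  (39 − 39.0946)²/39.0946 = 0.0002
  (68 − 82.7587)²/82.7587 = 2.6320
  (82 − 71.5888)²/71.5888 = 1.5141
  (74 − 69.5579)²/69.5579 = 0.2837
χ² = 0.0002 + 2.7146 + 1.5616 + 0.2926 + 0.0002 + 2.6320 + 1.5141 + 0.2837 = 8.999
df = (2−1)(4−1) = 3. Since 8.999 > 7.815, reject the null hypothesis of independence at α = 0.05.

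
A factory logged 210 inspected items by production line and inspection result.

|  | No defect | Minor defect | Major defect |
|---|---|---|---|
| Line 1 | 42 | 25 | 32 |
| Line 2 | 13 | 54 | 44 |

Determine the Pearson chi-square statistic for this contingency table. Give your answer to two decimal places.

Row totals: 99, 111. Column totals: 55, 79, 76. Grand total N = 210.
Expected counts (row total × column total / N):
  Line 1, No defect: 99×55/210 = 25.929
  Line 1, Minor defect: 99×79/210 = 37.243
  Line 1, Major defect: 99×76/210 = 35.829
  Line 2, No defect: 111×55/210 = 29.071
  Line 2, Minor defect: 111×79/210 = 41.757
  Line 2, Major defect: 111×76/210 = 40.171
Contributions (O − E)²/E:
  (42 − 25.929)²/25.929 = 9.9609
  (25 − 37.243)²/37.243 = 4.0247
  (32 − 35.829)²/35.829 = 0.4092
  (13 − 29.071)²/29.071 = 8.8844
  (54 − 41.757)²/41.757 = 3.5896
  (44 − 40.171)²/40.171 = 0.3650
χ² = 9.9609 + 4.0247 + 0.4092 + 8.8844 + 3.5896 + 0.3650 = 27.23

27.23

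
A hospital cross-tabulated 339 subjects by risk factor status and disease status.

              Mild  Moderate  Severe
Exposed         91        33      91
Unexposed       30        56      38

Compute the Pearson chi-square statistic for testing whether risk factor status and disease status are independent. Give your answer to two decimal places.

Row totals: 215, 124. Column totals: 121, 89, 129. Grand total N = 339.
Expected counts (row total × column total / N):
  Exposed, Mild: 215×121/339 = 76.7404
  Exposed, Moderate: 215×89/339 = 56.4454
  Exposed, Severe: 215×129/339 = 81.8142
  Unexposed, Mild: 124×121/339 = 44.2596
  Unexposed, Moderate: 124×89/339 = 32.5546
  Unexposed, Severe: 124×129/339 = 47.1858
Contributions (O − E)²/E:
  (91 − 76.7404)²/76.7404 = 2.6497
  (33 − 56.4454)²/56.4454 = 9.7384
  (91 − 81.8142)²/81.8142 = 1.0313
  (30 − 44.2596)²/44.2596 = 4.5942
  (56 − 32.5546)²/32.5546 = 16.8851
  (38 − 47.1858)²/47.1858 = 1.7882
χ² = 2.6497 + 9.7384 + 1.0313 + 4.5942 + 16.8851 + 1.7882 = 36.69

36.69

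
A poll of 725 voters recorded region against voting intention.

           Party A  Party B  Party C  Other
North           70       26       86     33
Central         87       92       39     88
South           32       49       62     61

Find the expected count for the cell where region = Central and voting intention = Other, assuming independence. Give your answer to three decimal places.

76.817

Row total (Central) = 306; column total (Other) = 182; grand total N = 725.
Expected count = (row total × column total) / N = 306 × 182 / 725 = 76.817.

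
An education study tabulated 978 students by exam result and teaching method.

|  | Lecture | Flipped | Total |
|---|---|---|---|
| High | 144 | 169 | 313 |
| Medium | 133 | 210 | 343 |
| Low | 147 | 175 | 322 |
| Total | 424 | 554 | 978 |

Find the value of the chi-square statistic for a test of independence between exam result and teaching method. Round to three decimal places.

Grand total N = 978.
Expected counts (row total × column total / N):
  High, Lecture: 313×424/978 = 135.6973
  High, Flipped: 313×554/978 = 177.3027
  Medium, Lecture: 343×424/978 = 148.7035
  Medium, Flipped: 343×554/978 = 194.2965
  Low, Lecture: 322×424/978 = 139.5992
  Low, Flipped: 322×554/978 = 182.4008
Contributions (O − E)²/E:
  (144 − 135.6973)²/135.6973 = 0.5080
  (169 − 177.3027)²/177.3027 = 0.3888
  (133 − 148.7035)²/148.7035 = 1.6583
  (210 − 194.2965)²/194.2965 = 1.2692
  (147 − 139.5992)²/139.5992 = 0.3924
  (175 − 182.4008)²/182.4008 = 0.3003
χ² = 0.5080 + 0.3888 + 1.6583 + 1.2692 + 0.3924 + 0.3003 = 4.517

4.517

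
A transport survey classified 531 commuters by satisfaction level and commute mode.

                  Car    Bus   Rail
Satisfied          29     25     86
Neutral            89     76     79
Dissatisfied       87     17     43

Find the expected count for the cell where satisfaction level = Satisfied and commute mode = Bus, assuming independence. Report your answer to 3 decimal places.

Row total (Satisfied) = 140; column total (Bus) = 118; grand total N = 531.
Expected count = (row total × column total) / N = 140 × 118 / 531 = 31.111.

31.111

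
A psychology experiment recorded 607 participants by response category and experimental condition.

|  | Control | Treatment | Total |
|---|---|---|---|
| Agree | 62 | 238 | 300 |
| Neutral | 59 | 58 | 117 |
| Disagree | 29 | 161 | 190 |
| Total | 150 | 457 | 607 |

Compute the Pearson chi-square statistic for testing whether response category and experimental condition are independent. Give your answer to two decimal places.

53.34

Grand total N = 607.
Expected counts (row total × column total / N):
  Agree, Control: 300×150/607 = 74.135
  Agree, Treatment: 300×457/607 = 225.865
  Neutral, Control: 117×150/607 = 28.913
  Neutral, Treatment: 117×457/607 = 88.087
  Disagree, Control: 190×150/607 = 46.952
  Disagree, Treatment: 190×457/607 = 143.048
Contributions (O − E)²/E:
  (62 − 74.135)²/74.135 = 1.9864
  (238 − 225.865)²/225.865 = 0.6520
  (59 − 28.913)²/28.913 = 31.3087
  (58 − 88.087)²/88.087 = 10.2765
  (29 − 46.952)²/46.952 = 6.8639
  (161 − 143.048)²/143.048 = 2.2529
χ² = 1.9864 + 0.6520 + 31.3087 + 10.2765 + 6.8639 + 2.2529 = 53.34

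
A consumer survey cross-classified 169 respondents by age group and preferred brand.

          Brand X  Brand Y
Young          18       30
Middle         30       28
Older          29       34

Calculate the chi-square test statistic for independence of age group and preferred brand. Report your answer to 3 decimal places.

2.151

Row totals: 48, 58, 63. Column totals: 77, 92. Grand total N = 169.
Expected counts (row total × column total / N):
  Young, Brand X: 48×77/169 = 21.86982
  Young, Brand Y: 48×92/169 = 26.13018
  Middle, Brand X: 58×77/169 = 26.42604
  Middle, Brand Y: 58×92/169 = 31.57396
  Older, Brand X: 63×77/169 = 28.70414
  Older, Brand Y: 63×92/169 = 34.29586
Contributions (O − E)²/E:
  (18 − 21.86982)²/21.86982 = 0.6848
  (30 − 26.13018)²/26.13018 = 0.5731
  (30 − 26.42604)²/26.42604 = 0.4834
  (28 − 31.57396)²/31.57396 = 0.4045
  (29 − 28.70414)²/28.70414 = 0.0030
  (34 − 34.29586)²/34.29586 = 0.0026
χ² = 0.6848 + 0.5731 + 0.4834 + 0.4045 + 0.0030 + 0.0026 = 2.151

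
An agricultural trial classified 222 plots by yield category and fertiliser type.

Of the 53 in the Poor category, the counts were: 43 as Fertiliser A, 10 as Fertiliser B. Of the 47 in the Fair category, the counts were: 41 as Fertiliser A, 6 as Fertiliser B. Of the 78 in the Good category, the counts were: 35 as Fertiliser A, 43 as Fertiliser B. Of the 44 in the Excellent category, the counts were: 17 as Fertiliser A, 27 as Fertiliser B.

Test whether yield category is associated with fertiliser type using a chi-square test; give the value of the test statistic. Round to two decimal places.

40.50

Row totals: 53, 47, 78, 44. Column totals: 136, 86. Grand total N = 222.
Expected counts (row total × column total / N):
  Poor, Fertiliser A: 53×136/222 = 32.468
  Poor, Fertiliser B: 53×86/222 = 20.532
  Fair, Fertiliser A: 47×136/222 = 28.793
  Fair, Fertiliser B: 47×86/222 = 18.207
  Good, Fertiliser A: 78×136/222 = 47.784
  Good, Fertiliser B: 78×86/222 = 30.216
  Excellent, Fertiliser A: 44×136/222 = 26.955
  Excellent, Fertiliser B: 44×86/222 = 17.045
Contributions (O − E)²/E:
  (43 − 32.468)²/32.468 = 3.4164
  (10 − 20.532)²/20.532 = 5.4024
  (41 − 28.793)²/28.793 = 5.1752
  (6 − 18.207)²/18.207 = 8.1843
  (35 − 47.784)²/47.784 = 3.4202
  (43 − 30.216)²/30.216 = 5.4087
  (17 − 26.955)²/26.955 = 3.6766
  (27 − 17.045)²/17.045 = 5.8141
χ² = 3.4164 + 5.4024 + 5.1752 + 8.1843 + 3.4202 + 5.4087 + 3.6766 + 5.8141 = 40.50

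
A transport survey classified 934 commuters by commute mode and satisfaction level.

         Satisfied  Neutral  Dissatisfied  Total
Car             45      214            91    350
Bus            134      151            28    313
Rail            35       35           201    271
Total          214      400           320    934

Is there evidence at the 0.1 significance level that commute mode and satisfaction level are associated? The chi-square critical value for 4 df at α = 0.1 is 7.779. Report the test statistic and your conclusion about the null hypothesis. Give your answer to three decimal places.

359.035; reject H₀

Grand total N = 934.
Expected counts (row total × column total / N):
  Car, Satisfied: 350×214/934 = 80.19272
  Car, Neutral: 350×400/934 = 149.89293
  Car, Dissatisfied: 350×320/934 = 119.91435
  Bus, Satisfied: 313×214/934 = 71.71520
  Bus, Neutral: 313×400/934 = 134.04711
  Bus, Dissatisfied: 313×320/934 = 107.23769
  Rail, Satisfied: 271×214/934 = 62.09208
  Rail, Neutral: 271×400/934 = 116.05996
  Rail, Dissatisfied: 271×320/934 = 92.84797
Contributions (O − E)²/E:
  (45 − 80.19272)²/80.19272 = 15.4444
  (214 − 149.89293)²/149.89293 = 27.4177
  (91 − 119.91435)²/119.91435 = 6.9720
  (134 − 71.71520)²/71.71520 = 54.0945
  (151 − 134.04711)²/134.04711 = 2.1440
  (28 − 107.23769)²/107.23769 = 58.5486
  (35 − 62.09208)²/62.09208 = 11.8208
  (35 − 116.05996)²/116.05996 = 56.6148
  (201 − 92.84797)²/92.84797 = 125.9786
χ² = 15.4444 + 27.4177 + 6.9720 + 54.0945 + 2.1440 + 58.5486 + 11.8208 + 56.6148 + 125.9786 = 359.035
df = (3−1)(3−1) = 4. Since 359.035 > 7.779, reject the null hypothesis of independence at α = 0.1.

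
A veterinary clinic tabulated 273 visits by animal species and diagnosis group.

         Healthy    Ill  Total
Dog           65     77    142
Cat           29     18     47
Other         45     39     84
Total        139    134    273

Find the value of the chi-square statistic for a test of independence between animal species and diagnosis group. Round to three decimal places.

3.927

Grand total N = 273.
Expected counts (row total × column total / N):
  Dog, Healthy: 142×139/273 = 72.3004
  Dog, Ill: 142×134/273 = 69.6996
  Cat, Healthy: 47×139/273 = 23.9304
  Cat, Ill: 47×134/273 = 23.0696
  Other, Healthy: 84×139/273 = 42.7692
  Other, Ill: 84×134/273 = 41.2308
Contributions (O − E)²/E:
  (65 − 72.3004)²/72.3004 = 0.7371
  (77 − 69.6996)²/69.6996 = 0.7647
  (29 − 23.9304)²/23.9304 = 1.0740
  (18 − 23.0696)²/23.0696 = 1.1141
  (45 − 42.7692)²/42.7692 = 0.1164
  (39 − 41.2308)²/41.2308 = 0.1207
χ² = 0.7371 + 0.7647 + 1.0740 + 1.1141 + 0.1164 + 0.1207 = 3.927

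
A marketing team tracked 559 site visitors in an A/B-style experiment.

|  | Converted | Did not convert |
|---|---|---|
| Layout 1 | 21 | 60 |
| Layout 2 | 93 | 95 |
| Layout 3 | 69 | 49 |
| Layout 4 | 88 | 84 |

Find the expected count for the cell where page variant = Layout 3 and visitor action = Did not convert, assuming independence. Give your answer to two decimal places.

Row total (Layout 3) = 118; column total (Did not convert) = 288; grand total N = 559.
Expected count = (row total × column total) / N = 118 × 288 / 559 = 60.79.

60.79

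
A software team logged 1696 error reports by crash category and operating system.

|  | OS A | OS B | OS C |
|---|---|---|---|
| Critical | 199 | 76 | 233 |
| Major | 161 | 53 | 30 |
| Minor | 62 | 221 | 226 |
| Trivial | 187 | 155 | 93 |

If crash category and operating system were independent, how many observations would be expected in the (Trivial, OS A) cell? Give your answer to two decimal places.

Row total (Trivial) = 435; column total (OS A) = 609; grand total N = 1696.
Expected count = (row total × column total) / N = 435 × 609 / 1696 = 156.20.

156.20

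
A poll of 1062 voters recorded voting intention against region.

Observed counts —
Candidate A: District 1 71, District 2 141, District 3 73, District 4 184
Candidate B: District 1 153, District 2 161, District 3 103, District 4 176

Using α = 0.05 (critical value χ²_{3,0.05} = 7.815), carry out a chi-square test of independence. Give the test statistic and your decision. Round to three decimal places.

Row totals: 469, 593. Column totals: 224, 302, 176, 360. Grand total N = 1062.
Expected counts (row total × column total / N):
  Candidate A, District 1: 469×224/1062 = 98.9228
  Candidate A, District 2: 469×302/1062 = 133.3691
  Candidate A, District 3: 469×176/1062 = 77.7250
  Candidate A, District 4: 469×360/1062 = 158.9831
  Candidate B, District 1: 593×224/1062 = 125.0772
  Candidate B, District 2: 593×302/1062 = 168.6309
  Candidate B, District 3: 593×176/1062 = 98.2750
  Candidate B, District 4: 593×360/1062 = 201.0169
Contributions (O − E)²/E:
  (71 − 98.9228)²/98.9228 = 7.8817
  (141 − 133.3691)²/133.3691 = 0.4366
  (73 − 77.7250)²/77.7250 = 0.2872
  (184 − 158.9831)²/158.9831 = 3.9366
  (153 − 125.0772)²/125.0772 = 6.2336
  (161 − 168.6309)²/168.6309 = 0.3453
  (103 − 98.2750)²/98.2750 = 0.2272
  (176 − 201.0169)²/201.0169 = 3.1134
χ² = 7.8817 + 0.4366 + 0.2872 + 3.9366 + 6.2336 + 0.3453 + 0.2272 + 3.1134 = 22.462
df = (2−1)(4−1) = 3. Since 22.462 > 7.815, reject the null hypothesis of independence at α = 0.05.

22.462; reject H₀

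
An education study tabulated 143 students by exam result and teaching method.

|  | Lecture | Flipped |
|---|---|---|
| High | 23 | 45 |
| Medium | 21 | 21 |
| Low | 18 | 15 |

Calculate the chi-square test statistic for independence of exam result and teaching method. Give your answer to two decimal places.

4.95

Row totals: 68, 42, 33. Column totals: 62, 81. Grand total N = 143.
Expected counts (row total × column total / N):
  High, Lecture: 68×62/143 = 29.483
  High, Flipped: 68×81/143 = 38.517
  Medium, Lecture: 42×62/143 = 18.210
  Medium, Flipped: 42×81/143 = 23.790
  Low, Lecture: 33×62/143 = 14.308
  Low, Flipped: 33×81/143 = 18.692
Contributions (O − E)²/E:
  (23 − 29.483)²/29.483 = 1.4255
  (45 − 38.517)²/38.517 = 1.0912
  (21 − 18.210)²/18.210 = 0.4275
  (21 − 23.790)²/23.790 = 0.3272
  (18 − 14.308)²/14.308 = 0.9527
  (15 − 18.692)²/18.692 = 0.7292
χ² = 1.4255 + 1.0912 + 0.4275 + 0.3272 + 0.9527 + 0.7292 = 4.95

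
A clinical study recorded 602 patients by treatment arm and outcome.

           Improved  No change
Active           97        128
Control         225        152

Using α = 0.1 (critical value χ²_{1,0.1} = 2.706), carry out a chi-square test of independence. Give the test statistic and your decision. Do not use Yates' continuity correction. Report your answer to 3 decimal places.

15.552; reject H₀

Row totals: 225, 377. Column totals: 322, 280. Grand total N = 602.
Expected counts (row total × column total / N):
  Active, Improved: 225×322/602 = 120.3488
  Active, No change: 225×280/602 = 104.6512
  Control, Improved: 377×322/602 = 201.6512
  Control, No change: 377×280/602 = 175.3488
Contributions (O − E)²/E:
  (97 − 120.3488)²/120.3488 = 4.5299
  (128 − 104.6512)²/104.6512 = 5.2094
  (225 − 201.6512)²/201.6512 = 2.7035
  (152 − 175.3488)²/175.3488 = 3.1090
χ² = 4.5299 + 5.2094 + 2.7035 + 3.1090 = 15.552
df = (2−1)(2−1) = 1. Since 15.552 > 2.706, reject the null hypothesis of independence at α = 0.1.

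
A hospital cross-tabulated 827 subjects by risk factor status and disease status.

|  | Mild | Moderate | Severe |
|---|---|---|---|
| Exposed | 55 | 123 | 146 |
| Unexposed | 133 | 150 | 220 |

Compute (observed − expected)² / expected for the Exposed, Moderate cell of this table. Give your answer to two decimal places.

2.41

Row total (Exposed) = 324; column total (Moderate) = 273; N = 827.
Expected count E = 324 × 273 / 827 = 106.955.
Contribution = (O − E)²/E = (123 − 106.955)² / 106.955 = 2.41.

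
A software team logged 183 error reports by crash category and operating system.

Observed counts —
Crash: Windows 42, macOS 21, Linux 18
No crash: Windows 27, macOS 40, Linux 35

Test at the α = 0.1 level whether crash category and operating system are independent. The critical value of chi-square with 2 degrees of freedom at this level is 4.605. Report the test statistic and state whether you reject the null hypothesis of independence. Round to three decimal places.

Row totals: 81, 102. Column totals: 69, 61, 53. Grand total N = 183.
Expected counts (row total × column total / N):
  Crash, Windows: 81×69/183 = 30.5410
  Crash, macOS: 81×61/183 = 27.0000
  Crash, Linux: 81×53/183 = 23.4590
  No crash, Windows: 102×69/183 = 38.4590
  No crash, macOS: 102×61/183 = 34.0000
  No crash, Linux: 102×53/183 = 29.5410
Contributions (O − E)²/E:
  (42 − 30.5410)²/30.5410 = 4.2994
  (21 − 27.0000)²/27.0000 = 1.3333
  (18 − 23.4590)²/23.4590 = 1.2703
  (27 − 38.4590)²/38.4590 = 3.4143
  (40 − 34.0000)²/34.0000 = 1.0588
  (35 − 29.5410)²/29.5410 = 1.0088
χ² = 4.2994 + 1.3333 + 1.2703 + 3.4143 + 1.0588 + 1.0088 = 12.385
df = (2−1)(3−1) = 2. Since 12.385 > 4.605, reject the null hypothesis of independence at α = 0.1.

12.385; reject H₀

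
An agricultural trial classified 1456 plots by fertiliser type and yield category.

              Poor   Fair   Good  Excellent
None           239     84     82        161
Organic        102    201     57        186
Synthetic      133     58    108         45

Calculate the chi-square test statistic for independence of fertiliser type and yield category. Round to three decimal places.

211.306

Row totals: 566, 546, 344. Column totals: 474, 343, 247, 392. Grand total N = 1456.
Expected counts (row total × column total / N):
  None, Poor: 566×474/1456 = 184.26099
  None, Fair: 566×343/1456 = 133.33654
  None, Good: 566×247/1456 = 96.01786
  None, Excellent: 566×392/1456 = 152.38462
  Organic, Poor: 546×474/1456 = 177.75000
  Organic, Fair: 546×343/1456 = 128.62500
  Organic, Good: 546×247/1456 = 92.62500
  Organic, Excellent: 546×392/1456 = 147.00000
  Synthetic, Poor: 344×474/1456 = 111.98901
  Synthetic, Fair: 344×343/1456 = 81.03846
  Synthetic, Good: 344×247/1456 = 58.35714
  Synthetic, Excellent: 344×392/1456 = 92.61538
Contributions (O − E)²/E:
  (239 − 184.26099)²/184.26099 = 16.2615
  (84 − 133.33654)²/133.33654 = 18.2553
  (82 − 96.01786)²/96.01786 = 2.0465
  (161 − 152.38462)²/152.38462 = 0.4871
  (102 − 177.75000)²/177.75000 = 32.2816
  (201 − 128.62500)²/128.62500 = 40.7241
  (57 − 92.62500)²/92.62500 = 13.7019
  (186 − 147.00000)²/147.00000 = 10.3469
  (133 − 111.98901)²/111.98901 = 3.9420
  (58 − 81.03846)²/81.03846 = 6.5496
  (108 − 58.35714)²/58.35714 = 42.2299
  (45 − 92.61538)²/92.61538 = 24.4800
χ² = 16.2615 + 18.2553 + 2.0465 + 0.4871 + 32.2816 + 40.7241 + 13.7019 + 10.3469 + 3.9420 + 6.5496 + 42.2299 + 24.4800 = 211.306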